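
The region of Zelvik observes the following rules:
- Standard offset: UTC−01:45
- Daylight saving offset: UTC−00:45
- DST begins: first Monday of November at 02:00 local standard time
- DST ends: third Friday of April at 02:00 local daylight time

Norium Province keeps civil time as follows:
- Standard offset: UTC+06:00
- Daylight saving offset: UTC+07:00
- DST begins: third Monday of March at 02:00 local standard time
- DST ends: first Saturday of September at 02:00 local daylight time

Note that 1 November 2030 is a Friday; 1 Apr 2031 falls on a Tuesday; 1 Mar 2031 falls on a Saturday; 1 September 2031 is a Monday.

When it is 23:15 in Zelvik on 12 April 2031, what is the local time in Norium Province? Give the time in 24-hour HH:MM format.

1 November 2030 is a Friday, so the first Monday is November 4.
1 April 2031 is a Tuesday, so the first Friday is April 4 and the third is April 18.
12 April 2031 lies within the daylight-saving period (4 November 2030 – 18 April 2031), so Zelvik is on daylight time, UTC−00:45.
23:15 Zelvik + 0h45m = 00:00 UTC (rolling into the next day, 13 April 2031).
1 March 2031 is a Saturday, so the first Monday is March 3 and the third is March 17.
1 September 2031 is a Monday, so the first Saturday is September 6.
At the standard offset (UTC+06:00), 00:00 UTC + 6h = 06:00 Norium Province standard time.
The standard-time date in Norium Province, 13 April 2031, lies within the daylight-saving period (17 March – 6 September), so Norium Province is on daylight time, UTC+07:00.
00:00 UTC + 7h = 07:00 Norium Province.

07:00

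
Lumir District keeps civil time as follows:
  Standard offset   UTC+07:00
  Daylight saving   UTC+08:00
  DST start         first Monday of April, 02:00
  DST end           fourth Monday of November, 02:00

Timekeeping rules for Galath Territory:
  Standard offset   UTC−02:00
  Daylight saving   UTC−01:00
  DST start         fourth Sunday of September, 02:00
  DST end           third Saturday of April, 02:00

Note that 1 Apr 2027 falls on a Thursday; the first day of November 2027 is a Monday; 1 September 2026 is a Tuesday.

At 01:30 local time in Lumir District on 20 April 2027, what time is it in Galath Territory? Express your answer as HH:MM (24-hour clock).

15:30

1 April 2027 is a Thursday, so the first Monday is April 5.
1 November 2027 is a Monday, so the first Monday is November 1 and the fourth is November 22.
20 April 2027 lies within the daylight-saving period (5 April – 22 November), so Lumir District is on daylight time, UTC+08:00.
01:30 Lumir District − 8h = 17:30 UTC (rolling into the previous day, 19 April 2027).
1 September 2026 is a Tuesday, so the first Sunday is September 6 and the fourth is September 27.
1 April 2027 is a Thursday, so the first Saturday is April 3 and the third is April 17.
At the standard offset (UTC−02:00), 17:30 UTC − 2h = 15:30 Galath Territory standard time.
Daylight saving runs 27 September 2026 – 17 April 2027; the standard-time date in Galath Territory, 19 April 2027, is outside that window, so Galath Territory is on standard time at UTC−02:00.
17:30 UTC − 2h = 15:30 Galath Territory.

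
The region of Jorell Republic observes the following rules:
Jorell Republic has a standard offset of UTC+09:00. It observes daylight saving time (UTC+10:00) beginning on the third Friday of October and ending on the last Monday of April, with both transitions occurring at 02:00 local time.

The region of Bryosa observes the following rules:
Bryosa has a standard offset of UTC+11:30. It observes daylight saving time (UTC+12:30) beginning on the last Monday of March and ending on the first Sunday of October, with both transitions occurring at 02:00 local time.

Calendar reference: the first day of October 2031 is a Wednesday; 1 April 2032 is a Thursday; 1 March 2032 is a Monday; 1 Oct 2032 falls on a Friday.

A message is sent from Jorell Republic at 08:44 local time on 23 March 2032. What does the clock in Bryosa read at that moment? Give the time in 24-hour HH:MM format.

1 October 2031 is a Wednesday, so the first Friday is October 3 and the third is October 17.
1 April 2032 is a Thursday, so Mondays fall on 5, 12, 19, 26; the last is April 26.
23 March 2032 lies within the daylight-saving period (17 October 2031 – 26 April 2032), so Jorell Republic is on daylight time, UTC+10:00.
08:44 Jorell Republic − 10h = 22:44 UTC (rolling into the previous day, 22 March 2032).
1 March 2032 is a Monday, so Mondays fall on 1, 8, 15, 22, 29; the last is March 29.
1 October 2032 is a Friday, so the first Sunday is October 3.
At the standard offset (UTC+11:30), 22:44 UTC + 11h30m = 10:14 Bryosa standard time (rolling into the next day, 23 March 2032).
The standard-time date in Bryosa, 23 March 2032, does not fall between 29 March and 3 October, so daylight saving is not in effect and Bryosa is at UTC+11:30.
22:44 UTC + 11h30m = 10:14 Bryosa (rolling into the next day, 23 March 2032).

10:14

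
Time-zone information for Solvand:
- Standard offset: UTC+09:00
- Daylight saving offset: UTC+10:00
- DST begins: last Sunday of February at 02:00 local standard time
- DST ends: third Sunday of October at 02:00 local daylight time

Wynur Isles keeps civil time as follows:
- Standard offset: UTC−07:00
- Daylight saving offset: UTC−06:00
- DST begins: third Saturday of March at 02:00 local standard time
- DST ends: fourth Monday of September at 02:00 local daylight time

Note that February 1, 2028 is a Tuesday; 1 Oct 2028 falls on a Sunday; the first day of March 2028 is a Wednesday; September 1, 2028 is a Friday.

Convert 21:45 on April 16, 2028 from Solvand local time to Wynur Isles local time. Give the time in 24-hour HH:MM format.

1 February 2028 is a Tuesday, so Sundays fall on 6, 13, 20, 27; the last is February 27.
1 October 2028 is a Sunday, so the first Sunday is October 1 and the third is October 15.
Daylight saving runs 27 February – 15 October; April 16, 2028 is inside that window, so Solvand is at UTC+10:00.
21:45 Solvand − 10h = 11:45 UTC.
1 March 2028 is a Wednesday, so the first Saturday is March 4 and the third is March 18.
1 September 2028 is a Friday, so the first Monday is September 4 and the fourth is September 25.
At the standard offset (UTC−07:00), 11:45 UTC − 7h = 04:45 Wynur Isles standard time.
The standard-time date in Wynur Isles, April 16, 2028, falls between 18 March and 25 September, so daylight saving is in effect and Wynur Isles is at UTC−06:00.
11:45 UTC − 6h = 05:45 Wynur Isles.

05:45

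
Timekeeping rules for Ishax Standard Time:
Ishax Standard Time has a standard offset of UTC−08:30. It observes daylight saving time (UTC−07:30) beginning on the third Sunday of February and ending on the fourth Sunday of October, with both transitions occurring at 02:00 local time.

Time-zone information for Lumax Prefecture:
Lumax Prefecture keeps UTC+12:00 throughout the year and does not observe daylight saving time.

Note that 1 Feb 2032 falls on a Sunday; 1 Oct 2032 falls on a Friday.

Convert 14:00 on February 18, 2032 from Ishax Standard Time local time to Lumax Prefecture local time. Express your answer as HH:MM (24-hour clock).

1 February 2032 is a Sunday, so the first Sunday is February 1 and the third is February 15.
1 October 2032 is a Friday, so the first Sunday is October 3 and the fourth is October 24.
Daylight saving runs 15 February – 24 October; February 18, 2032 is inside that window, so Ishax Standard Time is at UTC−07:30.
14:00 Ishax Standard Time + 7h30m = 21:30 UTC.
Lumax Prefecture has no daylight saving, so its offset is UTC+12:00 year-round.
21:30 UTC + 12h = 09:30 Lumax Prefecture (rolling into the next day, 19 February 2032).

09:30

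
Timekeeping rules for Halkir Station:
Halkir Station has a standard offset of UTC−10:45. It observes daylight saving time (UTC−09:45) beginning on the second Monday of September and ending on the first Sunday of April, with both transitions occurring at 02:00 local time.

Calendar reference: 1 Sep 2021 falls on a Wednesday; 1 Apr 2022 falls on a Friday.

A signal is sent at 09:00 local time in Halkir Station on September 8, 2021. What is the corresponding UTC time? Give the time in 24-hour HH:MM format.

19:45

1 September 2021 is a Wednesday, so the first Monday is September 6 and the second is September 13.
1 April 2022 is a Friday, so the first Sunday is April 3.
September 8, 2021 does not fall between 13 September 2021 and 3 April 2022, so daylight saving is not in effect and Halkir Station is at UTC−10:45.
09:00 local + 10h45m = 19:45 UTC.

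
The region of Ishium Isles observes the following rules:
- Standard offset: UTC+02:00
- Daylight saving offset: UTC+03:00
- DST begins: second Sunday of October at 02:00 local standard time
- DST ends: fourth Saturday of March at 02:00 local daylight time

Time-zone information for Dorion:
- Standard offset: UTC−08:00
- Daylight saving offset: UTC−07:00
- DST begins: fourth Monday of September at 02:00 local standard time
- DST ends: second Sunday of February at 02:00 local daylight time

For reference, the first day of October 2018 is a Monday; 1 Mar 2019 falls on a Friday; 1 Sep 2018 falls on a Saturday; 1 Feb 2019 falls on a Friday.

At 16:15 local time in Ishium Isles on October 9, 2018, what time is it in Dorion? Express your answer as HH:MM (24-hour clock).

07:15

1 October 2018 is a Monday, so the first Sunday is October 7 and the second is October 14.
1 March 2019 is a Friday, so the first Saturday is March 2 and the fourth is March 23.
October 9, 2018 is outside the daylight-saving period (14 October 2018 – 23 March 2019), so Ishium Isles is on standard time, UTC+02:00.
16:15 Ishium Isles − 2h = 14:15 UTC.
1 September 2018 is a Saturday, so the first Monday is September 3 and the fourth is September 24.
1 February 2019 is a Friday, so the first Sunday is February 3 and the second is February 10.
At the standard offset (UTC−08:00), 14:15 UTC − 8h = 06:15 Dorion standard time.
Daylight saving runs 24 September 2018 – 10 February 2019; the standard-time date in Dorion, October 9, 2018, is inside that window, so Dorion is at UTC−07:00.
14:15 UTC − 7h = 07:15 Dorion.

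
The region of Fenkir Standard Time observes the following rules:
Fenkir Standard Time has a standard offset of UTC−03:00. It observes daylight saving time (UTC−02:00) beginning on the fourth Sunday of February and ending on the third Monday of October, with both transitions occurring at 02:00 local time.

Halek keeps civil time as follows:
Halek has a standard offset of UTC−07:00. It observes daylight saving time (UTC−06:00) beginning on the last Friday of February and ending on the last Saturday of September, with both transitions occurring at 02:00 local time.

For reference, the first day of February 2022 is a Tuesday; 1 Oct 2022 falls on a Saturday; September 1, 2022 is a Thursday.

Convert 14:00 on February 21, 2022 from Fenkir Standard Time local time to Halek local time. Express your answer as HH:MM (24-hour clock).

10:00

1 February 2022 is a Tuesday, so the first Sunday is February 6 and the fourth is February 27.
1 October 2022 is a Saturday, so the first Monday is October 3 and the third is October 17.
February 21, 2022 is outside the daylight-saving period (27 February – 17 October), so Fenkir Standard Time is on standard time, UTC−03:00.
14:00 Fenkir Standard Time + 3h = 17:00 UTC.
1 February 2022 is a Tuesday, so Fridays fall on 4, 11, 18, 25; the last is February 25.
1 September 2022 is a Thursday, so Saturdays fall on 3, 10, 17, 24; the last is September 24.
At the standard offset (UTC−07:00), 17:00 UTC − 7h = 10:00 Halek standard time.
The standard-time date in Halek, February 21, 2022, is outside the daylight-saving period (25 February – 24 September), so Halek is on standard time, UTC−07:00.
17:00 UTC − 7h = 10:00 Halek.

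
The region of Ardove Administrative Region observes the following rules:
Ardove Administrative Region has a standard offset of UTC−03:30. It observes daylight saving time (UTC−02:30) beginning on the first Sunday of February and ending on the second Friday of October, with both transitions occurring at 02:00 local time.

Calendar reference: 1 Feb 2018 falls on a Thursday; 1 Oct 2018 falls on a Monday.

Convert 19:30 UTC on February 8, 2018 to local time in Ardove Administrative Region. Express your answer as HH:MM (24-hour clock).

17:00

1 February 2018 is a Thursday, so the first Sunday is February 4.
1 October 2018 is a Monday, so the first Friday is October 5 and the second is October 12.
At the standard offset (UTC−03:30), 19:30 UTC − 3h30m = 16:00 Ardove Administrative Region standard time.
The standard-time date in Ardove Administrative Region, February 8, 2018, falls between 4 February and 12 October, so daylight saving is in effect and Ardove Administrative Region is at UTC−02:30.
19:30 UTC − 2h30m = 17:00 local.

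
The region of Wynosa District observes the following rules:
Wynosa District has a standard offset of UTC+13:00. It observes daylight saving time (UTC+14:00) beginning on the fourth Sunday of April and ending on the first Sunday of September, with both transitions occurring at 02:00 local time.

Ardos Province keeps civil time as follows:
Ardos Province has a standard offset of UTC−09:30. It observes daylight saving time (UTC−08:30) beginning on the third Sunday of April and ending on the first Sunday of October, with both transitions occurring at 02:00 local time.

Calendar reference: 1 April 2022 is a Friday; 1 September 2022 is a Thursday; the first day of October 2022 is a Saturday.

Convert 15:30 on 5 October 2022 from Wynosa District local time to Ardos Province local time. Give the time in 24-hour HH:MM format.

1 April 2022 is a Friday, so the first Sunday is April 3 and the fourth is April 24.
1 September 2022 is a Thursday, so the first Sunday is September 4.
5 October 2022 does not fall between 24 April and 4 September, so daylight saving is not in effect and Wynosa District is at UTC+13:00.
15:30 Wynosa District − 13h = 02:30 UTC.
1 April 2022 is a Friday, so the first Sunday is April 3 and the third is April 17.
1 October 2022 is a Saturday, so the first Sunday is October 2.
At the standard offset (UTC−09:30), 02:30 UTC − 9h30m = 17:00 Ardos Province standard time (rolling into the previous day, 4 October 2022).
The standard-time date in Ardos Province, 4 October 2022, is outside the daylight-saving period (17 April – 2 October), so Ardos Province is on standard time, UTC−09:30.
02:30 UTC − 9h30m = 17:00 Ardos Province (rolling into the previous day, 4 October 2022).

17:00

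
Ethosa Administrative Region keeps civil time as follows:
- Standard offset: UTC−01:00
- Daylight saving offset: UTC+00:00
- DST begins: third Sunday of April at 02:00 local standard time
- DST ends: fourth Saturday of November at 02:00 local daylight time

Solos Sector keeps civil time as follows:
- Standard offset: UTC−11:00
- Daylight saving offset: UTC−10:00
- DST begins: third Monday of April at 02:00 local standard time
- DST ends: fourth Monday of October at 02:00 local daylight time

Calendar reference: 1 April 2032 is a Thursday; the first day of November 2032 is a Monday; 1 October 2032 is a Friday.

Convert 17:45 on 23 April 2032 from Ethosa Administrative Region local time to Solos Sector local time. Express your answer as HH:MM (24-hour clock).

1 April 2032 is a Thursday, so the first Sunday is April 4 and the third is April 18.
1 November 2032 is a Monday, so the first Saturday is November 6 and the fourth is November 27.
23 April 2032 lies within the daylight-saving period (18 April – 27 November), so Ethosa Administrative Region is on daylight time, UTC+00:00.
17:45 Ethosa Administrative Region − 0h = 17:45 UTC.
1 April 2032 is a Thursday, so the first Monday is April 5 and the third is April 19.
1 October 2032 is a Friday, so the first Monday is October 4 and the fourth is October 25.
At the standard offset (UTC−11:00), 17:45 UTC − 11h = 06:45 Solos Sector standard time.
Daylight saving runs 19 April – 25 October; the standard-time date in Solos Sector, 23 April 2032, is inside that window, so Solos Sector is at UTC−10:00.
17:45 UTC − 10h = 07:45 Solos Sector.

07:45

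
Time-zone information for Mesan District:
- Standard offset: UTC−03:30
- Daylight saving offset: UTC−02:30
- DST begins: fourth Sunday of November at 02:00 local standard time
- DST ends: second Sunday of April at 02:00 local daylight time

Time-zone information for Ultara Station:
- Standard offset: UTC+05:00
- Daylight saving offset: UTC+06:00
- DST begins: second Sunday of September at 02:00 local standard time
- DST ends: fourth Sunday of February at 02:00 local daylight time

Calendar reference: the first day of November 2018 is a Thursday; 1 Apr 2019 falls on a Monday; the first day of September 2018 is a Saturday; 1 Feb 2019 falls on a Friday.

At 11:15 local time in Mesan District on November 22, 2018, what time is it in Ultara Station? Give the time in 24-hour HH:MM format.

20:45

1 November 2018 is a Thursday, so the first Sunday is November 4 and the fourth is November 25.
1 April 2019 is a Monday, so the first Sunday is April 7 and the second is April 14.
Daylight saving runs 25 November 2018 – 14 April 2019; November 22, 2018 is outside that window, so Mesan District is on standard time at UTC−03:30.
11:15 Mesan District + 3h30m = 14:45 UTC.
1 September 2018 is a Saturday, so the first Sunday is September 2 and the second is September 9.
1 February 2019 is a Friday, so the first Sunday is February 3 and the fourth is February 24.
At the standard offset (UTC+05:00), 14:45 UTC + 5h = 19:45 Ultara Station standard time.
Daylight saving runs 9 September 2018 – 24 February 2019; the standard-time date in Ultara Station, November 22, 2018, is inside that window, so Ultara Station is at UTC+06:00.
14:45 UTC + 6h = 20:45 Ultara Station.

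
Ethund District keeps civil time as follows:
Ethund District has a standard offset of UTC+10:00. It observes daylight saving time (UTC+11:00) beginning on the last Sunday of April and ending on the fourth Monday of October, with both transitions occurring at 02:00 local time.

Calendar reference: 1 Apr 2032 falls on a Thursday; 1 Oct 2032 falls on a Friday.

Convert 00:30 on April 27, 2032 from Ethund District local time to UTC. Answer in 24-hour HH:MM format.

1 April 2032 is a Thursday, so Sundays fall on 4, 11, 18, 25; the last is April 25.
1 October 2032 is a Friday, so the first Monday is October 4 and the fourth is October 25.
Daylight saving runs 25 April – 25 October; April 27, 2032 is inside that window, so Ethund District is at UTC+11:00.
00:30 local − 11h = 13:30 UTC (rolling into the previous day, 26 April 2032).

13:30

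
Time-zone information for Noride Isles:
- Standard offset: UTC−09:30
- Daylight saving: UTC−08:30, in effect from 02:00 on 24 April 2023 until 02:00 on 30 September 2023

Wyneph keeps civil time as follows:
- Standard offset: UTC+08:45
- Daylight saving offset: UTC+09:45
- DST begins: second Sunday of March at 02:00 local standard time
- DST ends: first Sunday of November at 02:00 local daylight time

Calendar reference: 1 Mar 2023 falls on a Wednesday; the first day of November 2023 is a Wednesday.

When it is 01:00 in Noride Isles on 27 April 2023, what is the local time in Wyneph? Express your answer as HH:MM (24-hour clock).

Daylight saving runs 24 April – 30 September; 27 April 2023 is inside that window, so Noride Isles is at UTC−08:30.
01:00 Noride Isles + 8h30m = 09:30 UTC.
1 March 2023 is a Wednesday, so the first Sunday is March 5 and the second is March 12.
1 November 2023 is a Wednesday, so the first Sunday is November 5.
At the standard offset (UTC+08:45), 09:30 UTC + 8h45m = 18:15 Wyneph standard time.
The standard-time date in Wyneph, 27 April 2023, falls between 12 March and 5 November, so daylight saving is in effect and Wyneph is at UTC+09:45.
09:30 UTC + 9h45m = 19:15 Wyneph.

19:15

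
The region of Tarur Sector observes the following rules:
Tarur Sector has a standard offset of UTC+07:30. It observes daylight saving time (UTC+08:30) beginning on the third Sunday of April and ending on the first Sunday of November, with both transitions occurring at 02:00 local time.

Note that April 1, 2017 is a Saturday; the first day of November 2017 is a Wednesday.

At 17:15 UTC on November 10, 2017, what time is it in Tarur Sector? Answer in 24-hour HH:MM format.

00:45

1 April 2017 is a Saturday, so the first Sunday is April 2 and the third is April 16.
1 November 2017 is a Wednesday, so the first Sunday is November 5.
At the standard offset (UTC+07:30), 17:15 UTC + 7h30m = 00:45 Tarur Sector standard time (rolling into the next day, 11 November 2017).
The standard-time date in Tarur Sector, November 11, 2017, does not fall between 16 April and 5 November, so daylight saving is not in effect and Tarur Sector is at UTC+07:30.
17:15 UTC + 7h30m = 00:45 local (rolling into the next day, 11 November 2017).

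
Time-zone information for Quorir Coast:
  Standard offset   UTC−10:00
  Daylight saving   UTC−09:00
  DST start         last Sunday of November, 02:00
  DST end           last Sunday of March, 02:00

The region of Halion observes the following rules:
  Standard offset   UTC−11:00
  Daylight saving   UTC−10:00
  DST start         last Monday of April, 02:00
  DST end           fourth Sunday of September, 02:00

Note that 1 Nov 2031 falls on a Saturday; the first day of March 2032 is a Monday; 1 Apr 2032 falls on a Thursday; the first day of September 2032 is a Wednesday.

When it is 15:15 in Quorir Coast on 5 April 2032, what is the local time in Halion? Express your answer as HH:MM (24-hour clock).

14:15

1 November 2031 is a Saturday, so Sundays fall on 2, 9, 16, 23, 30; the last is November 30.
1 March 2032 is a Monday, so Sundays fall on 7, 14, 21, 28; the last is March 28.
5 April 2032 is outside the daylight-saving period (30 November 2031 – 28 March 2032), so Quorir Coast is on standard time, UTC−10:00.
15:15 Quorir Coast + 10h = 01:15 UTC (rolling into the next day, 6 April 2032).
1 April 2032 is a Thursday, so Mondays fall on 5, 12, 19, 26; the last is April 26.
1 September 2032 is a Wednesday, so the first Sunday is September 5 and the fourth is September 26.
At the standard offset (UTC−11:00), 01:15 UTC − 11h = 14:15 Halion standard time (rolling into the previous day, 5 April 2032).
The standard-time date in Halion, 5 April 2032, does not fall between 26 April and 26 September, so daylight saving is not in effect and Halion is at UTC−11:00.
01:15 UTC − 11h = 14:15 Halion (rolling into the previous day, 5 April 2032).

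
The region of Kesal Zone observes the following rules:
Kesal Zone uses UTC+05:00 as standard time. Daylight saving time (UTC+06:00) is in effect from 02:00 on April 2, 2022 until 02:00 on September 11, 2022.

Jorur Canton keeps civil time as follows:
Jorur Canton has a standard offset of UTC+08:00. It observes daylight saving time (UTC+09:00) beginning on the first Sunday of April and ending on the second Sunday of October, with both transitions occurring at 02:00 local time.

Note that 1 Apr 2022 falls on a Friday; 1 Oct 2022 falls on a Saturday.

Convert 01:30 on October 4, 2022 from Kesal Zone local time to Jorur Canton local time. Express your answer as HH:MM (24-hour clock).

05:30

Daylight saving runs 2 April – 11 September; October 4, 2022 is outside that window, so Kesal Zone is on standard time at UTC+05:00.
01:30 Kesal Zone − 5h = 20:30 UTC (rolling into the previous day, 3 October 2022).
1 April 2022 is a Friday, so the first Sunday is April 3.
1 October 2022 is a Saturday, so the first Sunday is October 2 and the second is October 9.
At the standard offset (UTC+08:00), 20:30 UTC + 8h = 04:30 Jorur Canton standard time (rolling into the next day, 4 October 2022).
The standard-time date in Jorur Canton, October 4, 2022, falls between 3 April and 9 October, so daylight saving is in effect and Jorur Canton is at UTC+09:00.
20:30 UTC + 9h = 05:30 Jorur Canton (rolling into the next day, 4 October 2022).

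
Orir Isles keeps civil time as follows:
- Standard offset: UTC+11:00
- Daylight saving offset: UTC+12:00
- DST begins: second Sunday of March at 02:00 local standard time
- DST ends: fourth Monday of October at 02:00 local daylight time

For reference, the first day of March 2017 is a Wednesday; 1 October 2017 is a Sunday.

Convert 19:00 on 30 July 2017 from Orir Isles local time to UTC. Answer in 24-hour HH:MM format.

1 March 2017 is a Wednesday, so the first Sunday is March 5 and the second is March 12.
1 October 2017 is a Sunday, so the first Monday is October 2 and the fourth is October 23.
30 July 2017 falls between 12 March and 23 October, so daylight saving is in effect and Orir Isles is at UTC+12:00.
19:00 local − 12h = 07:00 UTC.

07:00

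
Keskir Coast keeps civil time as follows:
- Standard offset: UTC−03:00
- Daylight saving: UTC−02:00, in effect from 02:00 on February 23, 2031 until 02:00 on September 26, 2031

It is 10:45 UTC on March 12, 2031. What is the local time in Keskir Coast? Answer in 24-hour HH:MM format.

08:45

At the standard offset (UTC−03:00), 10:45 UTC − 3h = 07:45 Keskir Coast standard time.
Daylight saving runs 23 February – 26 September; the standard-time date in Keskir Coast, March 12, 2031, is inside that window, so Keskir Coast is at UTC−02:00.
10:45 UTC − 2h = 08:45 local.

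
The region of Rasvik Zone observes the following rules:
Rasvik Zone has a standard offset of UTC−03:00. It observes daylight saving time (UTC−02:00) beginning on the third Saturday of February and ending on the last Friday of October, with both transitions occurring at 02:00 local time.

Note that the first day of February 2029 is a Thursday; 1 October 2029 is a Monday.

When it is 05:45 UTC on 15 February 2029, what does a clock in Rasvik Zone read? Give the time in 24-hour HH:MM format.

1 February 2029 is a Thursday, so the first Saturday is February 3 and the third is February 17.
1 October 2029 is a Monday, so Fridays fall on 5, 12, 19, 26; the last is October 26.
At the standard offset (UTC−03:00), 05:45 UTC − 3h = 02:45 Rasvik Zone standard time.
Daylight saving runs 17 February – 26 October; the standard-time date in Rasvik Zone, 15 February 2029, is outside that window, so Rasvik Zone is on standard time at UTC−03:00.
05:45 UTC − 3h = 02:45 local.

02:45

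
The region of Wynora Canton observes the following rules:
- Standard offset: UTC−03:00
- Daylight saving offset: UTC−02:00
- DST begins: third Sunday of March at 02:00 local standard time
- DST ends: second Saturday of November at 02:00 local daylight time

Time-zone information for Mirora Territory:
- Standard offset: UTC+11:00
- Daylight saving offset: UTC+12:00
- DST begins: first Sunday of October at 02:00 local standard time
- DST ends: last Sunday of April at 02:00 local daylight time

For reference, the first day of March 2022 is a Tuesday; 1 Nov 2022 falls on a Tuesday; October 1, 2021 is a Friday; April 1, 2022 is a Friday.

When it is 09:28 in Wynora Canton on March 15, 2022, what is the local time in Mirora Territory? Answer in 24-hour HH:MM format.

1 March 2022 is a Tuesday, so the first Sunday is March 6 and the third is March 20.
1 November 2022 is a Tuesday, so the first Saturday is November 5 and the second is November 12.
Daylight saving runs 20 March – 12 November; March 15, 2022 is outside that window, so Wynora Canton is on standard time at UTC−03:00.
09:28 Wynora Canton + 3h = 12:28 UTC.
1 October 2021 is a Friday, so the first Sunday is October 3.
1 April 2022 is a Friday, so Sundays fall on 3, 10, 17, 24; the last is April 24.
At the standard offset (UTC+11:00), 12:28 UTC + 11h = 23:28 Mirora Territory standard time.
The standard-time date in Mirora Territory, March 15, 2022, falls between 3 October 2021 and 24 April 2022, so daylight saving is in effect and Mirora Territory is at UTC+12:00.
12:28 UTC + 12h = 00:28 Mirora Territory (rolling into the next day, 16 March 2022).

00:28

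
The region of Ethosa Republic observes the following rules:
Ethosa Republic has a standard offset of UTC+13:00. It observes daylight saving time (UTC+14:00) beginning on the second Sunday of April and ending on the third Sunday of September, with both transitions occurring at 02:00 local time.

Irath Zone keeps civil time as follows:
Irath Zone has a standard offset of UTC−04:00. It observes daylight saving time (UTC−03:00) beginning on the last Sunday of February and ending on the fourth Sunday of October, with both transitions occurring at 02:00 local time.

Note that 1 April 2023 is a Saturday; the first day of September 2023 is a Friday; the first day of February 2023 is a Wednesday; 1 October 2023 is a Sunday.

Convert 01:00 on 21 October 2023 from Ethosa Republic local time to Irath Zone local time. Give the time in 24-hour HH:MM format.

1 April 2023 is a Saturday, so the first Sunday is April 2 and the second is April 9.
1 September 2023 is a Friday, so the first Sunday is September 3 and the third is September 17.
21 October 2023 is outside the daylight-saving period (9 April – 17 September), so Ethosa Republic is on standard time, UTC+13:00.
01:00 Ethosa Republic − 13h = 12:00 UTC (rolling into the previous day, 20 October 2023).
1 February 2023 is a Wednesday, so Sundays fall on 5, 12, 19, 26; the last is February 26.
1 October 2023 is a Sunday, so the first Sunday is October 1 and the fourth is October 22.
At the standard offset (UTC−04:00), 12:00 UTC − 4h = 08:00 Irath Zone standard time.
The standard-time date in Irath Zone, 20 October 2023, lies within the daylight-saving period (26 February – 22 October), so Irath Zone is on daylight time, UTC−03:00.
12:00 UTC − 3h = 09:00 Irath Zone.

09:00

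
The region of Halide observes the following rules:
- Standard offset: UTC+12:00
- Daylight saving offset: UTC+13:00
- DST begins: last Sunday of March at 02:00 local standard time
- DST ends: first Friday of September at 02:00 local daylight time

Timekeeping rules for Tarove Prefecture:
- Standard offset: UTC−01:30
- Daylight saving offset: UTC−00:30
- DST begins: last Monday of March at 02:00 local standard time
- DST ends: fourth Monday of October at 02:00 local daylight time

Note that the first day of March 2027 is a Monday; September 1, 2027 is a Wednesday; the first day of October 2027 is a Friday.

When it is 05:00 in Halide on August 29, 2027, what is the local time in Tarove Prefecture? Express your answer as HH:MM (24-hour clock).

15:30

1 March 2027 is a Monday, so Sundays fall on 7, 14, 21, 28; the last is March 28.
1 September 2027 is a Wednesday, so the first Friday is September 3.
Daylight saving runs 28 March – 3 September; August 29, 2027 is inside that window, so Halide is at UTC+13:00.
05:00 Halide − 13h = 16:00 UTC (rolling into the previous day, 28 August 2027).
1 March 2027 is a Monday, so Mondays fall on 1, 8, 15, 22, 29; the last is March 29.
1 October 2027 is a Friday, so the first Monday is October 4 and the fourth is October 25.
At the standard offset (UTC−01:30), 16:00 UTC − 1h30m = 14:30 Tarove Prefecture standard time.
The standard-time date in Tarove Prefecture, August 28, 2027, falls between 29 March and 25 October, so daylight saving is in effect and Tarove Prefecture is at UTC−00:30.
16:00 UTC − 0h30m = 15:30 Tarove Prefecture.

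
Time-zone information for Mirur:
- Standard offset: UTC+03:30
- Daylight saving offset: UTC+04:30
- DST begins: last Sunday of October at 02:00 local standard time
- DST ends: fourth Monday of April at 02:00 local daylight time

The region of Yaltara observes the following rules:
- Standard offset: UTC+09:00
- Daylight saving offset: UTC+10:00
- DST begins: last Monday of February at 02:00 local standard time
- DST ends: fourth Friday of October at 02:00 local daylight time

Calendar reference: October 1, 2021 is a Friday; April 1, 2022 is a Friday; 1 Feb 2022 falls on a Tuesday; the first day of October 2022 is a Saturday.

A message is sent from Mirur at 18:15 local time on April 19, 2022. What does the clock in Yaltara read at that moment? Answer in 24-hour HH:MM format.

1 October 2021 is a Friday, so Sundays fall on 3, 10, 17, 24, 31; the last is October 31.
1 April 2022 is a Friday, so the first Monday is April 4 and the fourth is April 25.
April 19, 2022 lies within the daylight-saving period (31 October 2021 – 25 April 2022), so Mirur is on daylight time, UTC+04:30.
18:15 Mirur − 4h30m = 13:45 UTC.
1 February 2022 is a Tuesday, so Mondays fall on 7, 14, 21, 28; the last is February 28.
1 October 2022 is a Saturday, so the first Friday is October 7 and the fourth is October 28.
At the standard offset (UTC+09:00), 13:45 UTC + 9h = 22:45 Yaltara standard time.
The standard-time date in Yaltara, April 19, 2022, lies within the daylight-saving period (28 February – 28 October), so Yaltara is on daylight time, UTC+10:00.
13:45 UTC + 10h = 23:45 Yaltara.

23:45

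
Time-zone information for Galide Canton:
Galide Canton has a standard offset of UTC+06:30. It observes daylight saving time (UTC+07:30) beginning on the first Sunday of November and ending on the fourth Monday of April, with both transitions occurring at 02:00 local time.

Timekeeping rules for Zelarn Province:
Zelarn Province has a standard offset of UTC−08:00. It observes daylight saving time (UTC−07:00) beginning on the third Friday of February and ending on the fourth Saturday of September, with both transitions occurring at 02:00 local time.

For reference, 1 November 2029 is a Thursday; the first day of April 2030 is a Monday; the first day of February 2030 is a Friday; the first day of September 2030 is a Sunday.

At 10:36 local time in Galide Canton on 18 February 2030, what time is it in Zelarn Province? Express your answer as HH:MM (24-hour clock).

1 November 2029 is a Thursday, so the first Sunday is November 4.
1 April 2030 is a Monday, so the first Monday is April 1 and the fourth is April 22.
18 February 2030 falls between 4 November 2029 and 22 April 2030, so daylight saving is in effect and Galide Canton is at UTC+07:30.
10:36 Galide Canton − 7h30m = 03:06 UTC.
1 February 2030 is a Friday, so the first Friday is February 1 and the third is February 15.
1 September 2030 is a Sunday, so the first Saturday is September 7 and the fourth is September 28.
At the standard offset (UTC−08:00), 03:06 UTC − 8h = 19:06 Zelarn Province standard time (rolling into the previous day, 17 February 2030).
Daylight saving runs 15 February – 28 September; the standard-time date in Zelarn Province, 17 February 2030, is inside that window, so Zelarn Province is at UTC−07:00.
03:06 UTC − 7h = 20:06 Zelarn Province (rolling into the previous day, 17 February 2030).

20:06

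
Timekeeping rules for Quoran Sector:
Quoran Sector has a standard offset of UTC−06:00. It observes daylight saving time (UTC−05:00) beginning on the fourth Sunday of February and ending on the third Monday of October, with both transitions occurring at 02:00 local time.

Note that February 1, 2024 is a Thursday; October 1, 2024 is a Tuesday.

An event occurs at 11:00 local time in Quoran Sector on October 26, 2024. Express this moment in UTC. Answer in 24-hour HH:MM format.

17:00

1 February 2024 is a Thursday, so the first Sunday is February 4 and the fourth is February 25.
1 October 2024 is a Tuesday, so the first Monday is October 7 and the third is October 21.
October 26, 2024 does not fall between 25 February and 21 October, so daylight saving is not in effect and Quoran Sector is at UTC−06:00.
11:00 local + 6h = 17:00 UTC.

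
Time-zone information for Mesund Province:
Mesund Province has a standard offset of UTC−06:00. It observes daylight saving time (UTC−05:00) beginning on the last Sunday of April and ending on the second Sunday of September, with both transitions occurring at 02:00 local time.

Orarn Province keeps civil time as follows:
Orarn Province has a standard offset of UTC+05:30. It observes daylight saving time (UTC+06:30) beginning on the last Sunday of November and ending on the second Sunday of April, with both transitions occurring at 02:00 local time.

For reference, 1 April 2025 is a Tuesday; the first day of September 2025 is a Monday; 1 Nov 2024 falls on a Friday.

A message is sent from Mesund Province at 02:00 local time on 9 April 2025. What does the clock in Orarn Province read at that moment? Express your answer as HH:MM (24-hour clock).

1 April 2025 is a Tuesday, so Sundays fall on 6, 13, 20, 27; the last is April 27.
1 September 2025 is a Monday, so the first Sunday is September 7 and the second is September 14.
9 April 2025 does not fall between 27 April and 14 September, so daylight saving is not in effect and Mesund Province is at UTC−06:00.
02:00 Mesund Province + 6h = 08:00 UTC.
1 November 2024 is a Friday, so Sundays fall on 3, 10, 17, 24; the last is November 24.
1 April 2025 is a Tuesday, so the first Sunday is April 6 and the second is April 13.
At the standard offset (UTC+05:30), 08:00 UTC + 5h30m = 13:30 Orarn Province standard time.
The standard-time date in Orarn Province, 9 April 2025, lies within the daylight-saving period (24 November 2024 – 13 April 2025), so Orarn Province is on daylight time, UTC+06:30.
08:00 UTC + 6h30m = 14:30 Orarn Province.

14:30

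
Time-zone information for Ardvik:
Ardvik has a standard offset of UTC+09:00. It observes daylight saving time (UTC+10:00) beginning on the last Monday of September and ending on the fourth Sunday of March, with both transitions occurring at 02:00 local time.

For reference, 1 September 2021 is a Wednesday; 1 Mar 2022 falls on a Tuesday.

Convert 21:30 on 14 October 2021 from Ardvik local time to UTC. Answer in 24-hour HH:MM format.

1 September 2021 is a Wednesday, so Mondays fall on 6, 13, 20, 27; the last is September 27.
1 March 2022 is a Tuesday, so the first Sunday is March 6 and the fourth is March 27.
14 October 2021 falls between 27 September 2021 and 27 March 2022, so daylight saving is in effect and Ardvik is at UTC+10:00.
21:30 local − 10h = 11:30 UTC.

11:30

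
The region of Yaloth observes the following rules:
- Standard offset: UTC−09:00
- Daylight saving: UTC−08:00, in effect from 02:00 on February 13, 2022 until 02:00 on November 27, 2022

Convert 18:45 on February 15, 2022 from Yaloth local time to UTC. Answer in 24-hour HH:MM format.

02:45

February 15, 2022 lies within the daylight-saving period (13 February – 27 November), so Yaloth is on daylight time, UTC−08:00.
18:45 local + 8h = 02:45 UTC (rolling into the next day, 16 February 2022).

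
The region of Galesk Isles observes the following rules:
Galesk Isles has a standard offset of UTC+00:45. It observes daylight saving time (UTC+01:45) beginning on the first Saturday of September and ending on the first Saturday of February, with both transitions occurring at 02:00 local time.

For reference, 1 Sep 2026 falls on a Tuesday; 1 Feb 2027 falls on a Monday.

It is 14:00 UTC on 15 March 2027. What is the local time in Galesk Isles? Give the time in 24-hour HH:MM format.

1 September 2026 is a Tuesday, so the first Saturday is September 5.
1 February 2027 is a Monday, so the first Saturday is February 6.
At the standard offset (UTC+00:45), 14:00 UTC + 0h45m = 14:45 Galesk Isles standard time.
Daylight saving runs 5 September 2026 – 6 February 2027; the standard-time date in Galesk Isles, 15 March 2027, is outside that window, so Galesk Isles is on standard time at UTC+00:45.
14:00 UTC + 0h45m = 14:45 local.

14:45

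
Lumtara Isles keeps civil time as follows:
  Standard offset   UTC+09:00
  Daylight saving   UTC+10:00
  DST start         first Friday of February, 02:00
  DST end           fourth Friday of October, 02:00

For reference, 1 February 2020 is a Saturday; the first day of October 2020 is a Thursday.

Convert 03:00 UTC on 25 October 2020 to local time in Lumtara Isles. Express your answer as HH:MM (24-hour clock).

1 February 2020 is a Saturday, so the first Friday is February 7.
1 October 2020 is a Thursday, so the first Friday is October 2 and the fourth is October 23.
At the standard offset (UTC+09:00), 03:00 UTC + 9h = 12:00 Lumtara Isles standard time.
The standard-time date in Lumtara Isles, 25 October 2020, is outside the daylight-saving period (7 February – 23 October), so Lumtara Isles is on standard time, UTC+09:00.
03:00 UTC + 9h = 12:00 local.

12:00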